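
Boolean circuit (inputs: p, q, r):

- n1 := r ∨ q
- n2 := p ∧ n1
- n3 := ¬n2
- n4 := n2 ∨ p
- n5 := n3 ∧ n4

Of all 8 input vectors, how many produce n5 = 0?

n5 = n3 ∧ n4 must be 0, so at least one of n3, n4 is 0.
Enumerating the 8 input combinations, 7 give n5 = 0 and 1 give n5 = 1.

7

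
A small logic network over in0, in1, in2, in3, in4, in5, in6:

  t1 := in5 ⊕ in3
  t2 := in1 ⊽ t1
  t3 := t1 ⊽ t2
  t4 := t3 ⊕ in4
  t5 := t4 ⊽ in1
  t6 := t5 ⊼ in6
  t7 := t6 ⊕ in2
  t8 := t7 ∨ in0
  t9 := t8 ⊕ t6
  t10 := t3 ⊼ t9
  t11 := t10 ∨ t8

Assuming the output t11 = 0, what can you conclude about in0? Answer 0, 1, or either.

0

t11 = t10 ∨ t8 must be 0, so both t10 = 0 and t8 = 0.
t10 = t3 ⊼ t9 must be 0, so both t3 = 1 and t9 = 1.
t8 = t7 ∨ in0 must be 0, so both t7 = 0 and in0 = 0.
Every assignment with t11 = 0 has in0 = 0; there are 8 such assignment(s).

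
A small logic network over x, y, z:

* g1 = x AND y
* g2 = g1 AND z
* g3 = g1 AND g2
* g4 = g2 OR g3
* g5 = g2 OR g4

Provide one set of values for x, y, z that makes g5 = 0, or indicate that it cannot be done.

Check with x=1, y=1, z=0:
g1 = x AND y = 1 AND 1 = 1
g2 = g1 AND z = 1 AND 0 = 0
g3 = g1 AND g2 = 1 AND 0 = 0
g4 = g2 OR g3 = 0 OR 0 = 0
g5 = g2 OR g4 = 0 OR 0 = 0
So g5 = 0 as required.

x=1, y=1, z=0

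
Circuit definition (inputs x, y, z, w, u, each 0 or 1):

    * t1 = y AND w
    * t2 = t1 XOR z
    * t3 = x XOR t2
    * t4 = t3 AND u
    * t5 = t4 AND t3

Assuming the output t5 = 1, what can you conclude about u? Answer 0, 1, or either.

t5 = t4 AND t3 must be 1, so both t4 = 1 and t3 = 1.
Every assignment with t5 = 1 has u = 1; there are 8 such assignment(s).

1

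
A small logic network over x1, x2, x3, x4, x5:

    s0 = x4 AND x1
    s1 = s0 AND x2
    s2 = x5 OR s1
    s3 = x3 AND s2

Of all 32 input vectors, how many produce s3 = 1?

9

s3 = x3 AND s2 must be 1, so both x3 = 1 and s2 = 1.
s2 = x5 OR s1 must be 1, so at least one of x5, s1 is 1.
Enumerating the 32 input combinations, 9 give s3 = 1 and 23 give s3 = 0.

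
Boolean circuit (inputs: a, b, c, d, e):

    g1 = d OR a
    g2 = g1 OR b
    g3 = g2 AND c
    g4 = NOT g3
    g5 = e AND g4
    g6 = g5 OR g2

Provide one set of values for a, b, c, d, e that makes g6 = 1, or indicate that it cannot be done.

a=0 b=0 c=0 d=0 e=1

g6 = g5 OR g2 must be 1, so at least one of g5, g2 is 1.
Check with a=0 b=0 c=0 d=0 e=1:
g1 = d OR a = 0 OR 0 = 0
g2 = g1 OR b = 0 OR 0 = 0
g3 = g2 AND c = 0 AND 0 = 0
g4 = NOT g3 = NOT 0 = 1
g5 = e AND g4 = 1 AND 1 = 1
g6 = g5 OR g2 = 1 OR 0 = 1
So g6 = 1 as required.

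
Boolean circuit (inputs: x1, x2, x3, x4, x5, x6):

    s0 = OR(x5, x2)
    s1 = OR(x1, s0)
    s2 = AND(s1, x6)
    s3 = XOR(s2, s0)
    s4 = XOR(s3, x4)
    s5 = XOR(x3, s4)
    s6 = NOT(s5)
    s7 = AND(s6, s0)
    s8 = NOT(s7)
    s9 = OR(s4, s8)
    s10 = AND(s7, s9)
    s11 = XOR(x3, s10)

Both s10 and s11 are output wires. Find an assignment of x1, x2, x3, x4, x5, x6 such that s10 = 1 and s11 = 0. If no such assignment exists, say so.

Check with x1=1, x2=1, x3=1, x4=1, x5=0, x6=1:
s0 = OR(x5, x2) = OR(0, 1) = 1
s1 = OR(x1, s0) = OR(1, 1) = 1
s2 = AND(s1, x6) = AND(1, 1) = 1
s3 = XOR(s2, s0) = XOR(1, 1) = 0
s4 = XOR(s3, x4) = XOR(0, 1) = 1
s5 = XOR(x3, s4) = XOR(1, 1) = 0
s6 = NOT(s5) = NOT 0 = 1
s7 = AND(s6, s0) = AND(1, 1) = 1
s8 = NOT(s7) = NOT 1 = 0
s9 = OR(s4, s8) = OR(1, 0) = 1
s10 = AND(s7, s9) = AND(1, 1) = 1
s11 = XOR(x3, s10) = XOR(1, 1) = 0
So s10 = 1 and s11 = 0.

x1=1, x2=1, x3=1, x4=1, x5=0, x6=1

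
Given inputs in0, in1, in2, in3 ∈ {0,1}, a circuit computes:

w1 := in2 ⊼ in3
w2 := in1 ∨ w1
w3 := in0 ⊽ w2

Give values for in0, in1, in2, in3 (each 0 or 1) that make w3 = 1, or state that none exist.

w3 = in0 ⊽ w2 must be 1, so both in0 = 0 and w2 = 0.
w2 = in1 ∨ w1 must be 0, so both in1 = 0 and w1 = 0.
w1 = in2 ⊼ in3 must be 0, so both in2 = 1 and in3 = 1.
Check with in0=0 in1=0 in2=1 in3=1:
w1 = in2 ⊼ in3 = 1 ⊼ 1 = 0
w2 = in1 ∨ w1 = 0 ∨ 0 = 0
w3 = in0 ⊽ w2 = 0 ⊽ 0 = 1
So w3 = 1 as required.

in0=0 in1=0 in2=1 in3=1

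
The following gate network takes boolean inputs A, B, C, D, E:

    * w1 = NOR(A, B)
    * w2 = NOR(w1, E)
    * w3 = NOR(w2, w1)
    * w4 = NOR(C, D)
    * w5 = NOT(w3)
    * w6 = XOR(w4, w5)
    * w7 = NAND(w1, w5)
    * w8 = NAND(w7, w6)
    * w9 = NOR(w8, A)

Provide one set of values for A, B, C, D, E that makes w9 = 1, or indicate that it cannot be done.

w9 = NOR(w8, A) must be 1, so both w8 = 0 and A = 0.
w8 = NAND(w7, w6) must be 0, so both w7 = 1 and w6 = 1.
w7 = NAND(w1, w5) must be 1, so at least one of w1, w5 is 0.
Check with A=0, B=1, C=0, D=1, E=0:
w1 = NOR(A, B) = NOR(0, 1) = 0
w2 = NOR(w1, E) = NOR(0, 0) = 1
w3 = NOR(w2, w1) = NOR(1, 0) = 0
w4 = NOR(C, D) = NOR(0, 1) = 0
w5 = NOT(w3) = NOT 0 = 1
w6 = XOR(w4, w5) = XOR(0, 1) = 1
w7 = NAND(w1, w5) = NAND(0, 1) = 1
w8 = NAND(w7, w6) = NAND(1, 1) = 0
w9 = NOR(w8, A) = NOR(0, 0) = 1
So w9 = 1 as required.

A=0, B=1, C=0, D=1, E=0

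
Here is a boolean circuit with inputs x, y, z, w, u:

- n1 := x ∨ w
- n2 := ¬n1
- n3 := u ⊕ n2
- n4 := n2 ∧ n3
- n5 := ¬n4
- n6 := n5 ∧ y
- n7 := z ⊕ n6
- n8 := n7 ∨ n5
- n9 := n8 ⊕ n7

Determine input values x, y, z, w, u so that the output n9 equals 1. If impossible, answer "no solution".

x=0 y=0 z=0 w=0 u=1

n9 = n8 ⊕ n7 must be 1, so n8 and n7 differ.
Check with x=0 y=0 z=0 w=0 u=1:
n1 = x ∨ w = 0 ∨ 0 = 0
n2 = ¬n1 = ¬0 = 1
n3 = u ⊕ n2 = 1 ⊕ 1 = 0
n4 = n2 ∧ n3 = 1 ∧ 0 = 0
n5 = ¬n4 = ¬0 = 1
n6 = n5 ∧ y = 1 ∧ 0 = 0
n7 = z ⊕ n6 = 0 ⊕ 0 = 0
n8 = n7 ∨ n5 = 0 ∨ 1 = 1
n9 = n8 ⊕ n7 = 1 ⊕ 0 = 1
So n9 = 1 as required.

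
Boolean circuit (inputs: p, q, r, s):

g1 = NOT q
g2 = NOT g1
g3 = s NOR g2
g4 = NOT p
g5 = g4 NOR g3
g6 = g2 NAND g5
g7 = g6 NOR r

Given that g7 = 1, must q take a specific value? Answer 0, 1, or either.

g7 = g6 NOR r must be 1, so both g6 = 0 and r = 0.
g6 = g2 NAND g5 must be 0, so both g2 = 1 and g5 = 1.
Every assignment with g7 = 1 has q = 1; there are 2 such assignment(s).
  p=1, q=1, r=0, s=0
  p=1, q=1, r=0, s=1

1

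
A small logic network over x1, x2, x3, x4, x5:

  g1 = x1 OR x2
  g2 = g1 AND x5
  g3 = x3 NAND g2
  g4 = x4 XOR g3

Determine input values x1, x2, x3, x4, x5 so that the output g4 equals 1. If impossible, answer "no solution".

Check with x1=0, x2=0, x3=1, x4=0, x5=0:
g1 = x1 OR x2 = 0 OR 0 = 0
g2 = g1 AND x5 = 0 AND 0 = 0
g3 = x3 NAND g2 = 1 NAND 0 = 1
g4 = x4 XOR g3 = 0 XOR 1 = 1
So g4 = 1 as required.

x1=0, x2=0, x3=1, x4=0, x5=0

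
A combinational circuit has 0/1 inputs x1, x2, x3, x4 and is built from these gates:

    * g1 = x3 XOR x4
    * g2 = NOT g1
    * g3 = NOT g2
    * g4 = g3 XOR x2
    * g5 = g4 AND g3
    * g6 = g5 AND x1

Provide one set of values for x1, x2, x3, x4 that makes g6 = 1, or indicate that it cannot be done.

x1=1 x2=0 x3=1 x4=0

Check with x1=1 x2=0 x3=1 x4=0:
g1 = x3 XOR x4 = 1 XOR 0 = 1
g2 = NOT g1 = NOT 1 = 0
g3 = NOT g2 = NOT 0 = 1
g4 = g3 XOR x2 = 1 XOR 0 = 1
g5 = g4 AND g3 = 1 AND 1 = 1
g6 = g5 AND x1 = 1 AND 1 = 1
So g6 = 1 as required.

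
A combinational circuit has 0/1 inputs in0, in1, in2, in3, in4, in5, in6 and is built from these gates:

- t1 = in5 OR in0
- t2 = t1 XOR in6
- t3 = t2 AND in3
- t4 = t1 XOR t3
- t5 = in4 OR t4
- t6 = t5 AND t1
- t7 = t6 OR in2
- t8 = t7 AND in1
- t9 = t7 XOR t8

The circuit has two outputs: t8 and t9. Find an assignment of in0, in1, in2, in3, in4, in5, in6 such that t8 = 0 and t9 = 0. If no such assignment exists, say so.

Check with in0=0, in1=1, in2=0, in3=1, in4=0, in5=1, in6=0:
t1 = in5 OR in0 = 1 OR 0 = 1
t2 = t1 XOR in6 = 1 XOR 0 = 1
t3 = t2 AND in3 = 1 AND 1 = 1
t4 = t1 XOR t3 = 1 XOR 1 = 0
t5 = in4 OR t4 = 0 OR 0 = 0
t6 = t5 AND t1 = 0 AND 1 = 0
t7 = t6 OR in2 = 0 OR 0 = 0
t8 = t7 AND in1 = 0 AND 1 = 0
t9 = t7 XOR t8 = 0 XOR 0 = 0
So t8 = 0 and t9 = 0.

in0=0, in1=1, in2=0, in3=1, in4=0, in5=1, in6=0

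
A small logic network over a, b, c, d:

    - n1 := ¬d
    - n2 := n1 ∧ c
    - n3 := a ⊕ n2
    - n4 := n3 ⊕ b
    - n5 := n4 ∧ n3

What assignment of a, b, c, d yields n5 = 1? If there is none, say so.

a=0 b=0 c=1 d=0

Check with a=0 b=0 c=1 d=0:
n1 = ¬d = ¬0 = 1
n2 = n1 ∧ c = 1 ∧ 1 = 1
n3 = a ⊕ n2 = 0 ⊕ 1 = 1
n4 = n3 ⊕ b = 1 ⊕ 0 = 1
n5 = n4 ∧ n3 = 1 ∧ 1 = 1
So n5 = 1 as required.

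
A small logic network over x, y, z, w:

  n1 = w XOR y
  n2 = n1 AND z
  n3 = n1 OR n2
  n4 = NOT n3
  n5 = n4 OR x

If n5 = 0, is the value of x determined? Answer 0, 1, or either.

n5 = n4 OR x must be 0, so both n4 = 0 and x = 0.
n4 = NOT n3 must be 0, so n3 = 1.
Every assignment with n5 = 0 has x = 0; there are 4 such assignment(s).
  x=0, y=0, z=0, w=1
  x=0, y=0, z=1, w=1
  x=0, y=1, z=0, w=0
  x=0, y=1, z=1, w=0

0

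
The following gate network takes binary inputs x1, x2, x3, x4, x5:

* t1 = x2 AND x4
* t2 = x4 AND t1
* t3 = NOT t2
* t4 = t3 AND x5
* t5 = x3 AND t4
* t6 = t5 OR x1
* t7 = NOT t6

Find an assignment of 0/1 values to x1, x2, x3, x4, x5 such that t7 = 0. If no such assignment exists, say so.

t7 = NOT t6 must be 0, so t6 = 1.
t6 = t5 OR x1 must be 1, so at least one of t5, x1 is 1.
Check with x1=1, x2=1, x3=1, x4=1, x5=1:
t1 = x2 AND x4 = 1 AND 1 = 1
t2 = x4 AND t1 = 1 AND 1 = 1
t3 = NOT t2 = NOT 1 = 0
t4 = t3 AND x5 = 0 AND 1 = 0
t5 = x3 AND t4 = 1 AND 0 = 0
t6 = t5 OR x1 = 0 OR 1 = 1
t7 = NOT t6 = NOT 1 = 0
So t7 = 0 as required.

x1=1, x2=1, x3=1, x4=1, x5=1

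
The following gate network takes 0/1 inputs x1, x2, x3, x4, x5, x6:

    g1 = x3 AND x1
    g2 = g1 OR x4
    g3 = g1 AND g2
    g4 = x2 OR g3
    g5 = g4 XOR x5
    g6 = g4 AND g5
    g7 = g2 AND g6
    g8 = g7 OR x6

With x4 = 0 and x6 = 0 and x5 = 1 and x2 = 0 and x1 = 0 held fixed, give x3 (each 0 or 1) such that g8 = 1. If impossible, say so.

With x4 = 0 and x6 = 0 and x5 = 1 and x2 = 0 and x1 = 0 fixed, none of the 2 settings of x3 give g8 = 1.
For example, with x3=0:
g1 = x3 AND x1 = 0 AND 0 = 0
g2 = g1 OR x4 = 0 OR 0 = 0
g3 = g1 AND g2 = 0 AND 0 = 0
g4 = x2 OR g3 = 0 OR 0 = 0
g5 = g4 XOR x5 = 0 XOR 1 = 1
g6 = g4 AND g5 = 0 AND 1 = 0
g7 = g2 AND g6 = 0 AND 0 = 0
g8 = g7 OR x6 = 0 OR 0 = 0
giving g8 = 0 ≠ 1.

no solution exists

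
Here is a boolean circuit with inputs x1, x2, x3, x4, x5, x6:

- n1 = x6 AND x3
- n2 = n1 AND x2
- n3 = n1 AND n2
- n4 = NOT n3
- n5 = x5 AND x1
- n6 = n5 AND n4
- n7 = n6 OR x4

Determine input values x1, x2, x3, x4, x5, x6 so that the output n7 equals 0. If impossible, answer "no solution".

x1=0, x2=1, x3=0, x4=0, x5=1, x6=0

Check with x1=0, x2=1, x3=0, x4=0, x5=1, x6=0:
n1 = x6 AND x3 = 0 AND 0 = 0
n2 = n1 AND x2 = 0 AND 1 = 0
n3 = n1 AND n2 = 0 AND 0 = 0
n4 = NOT n3 = NOT 0 = 1
n5 = x5 AND x1 = 1 AND 0 = 0
n6 = n5 AND n4 = 0 AND 1 = 0
n7 = n6 OR x4 = 0 OR 0 = 0
So n7 = 0 as required.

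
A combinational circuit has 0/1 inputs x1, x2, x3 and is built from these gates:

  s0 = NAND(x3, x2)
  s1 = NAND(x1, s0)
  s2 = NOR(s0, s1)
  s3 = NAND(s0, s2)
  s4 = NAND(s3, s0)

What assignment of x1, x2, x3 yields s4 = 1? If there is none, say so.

s4 = NAND(s3, s0) must be 1, so at least one of s3, s0 is 0.
Check with x1=0, x2=1, x3=1:
s0 = NAND(x3, x2) = NAND(1, 1) = 0
s1 = NAND(x1, s0) = NAND(0, 0) = 1
s2 = NOR(s0, s1) = NOR(0, 1) = 0
s3 = NAND(s0, s2) = NAND(0, 0) = 1
s4 = NAND(s3, s0) = NAND(1, 0) = 1
So s4 = 1 as required.

x1=0, x2=1, x3=1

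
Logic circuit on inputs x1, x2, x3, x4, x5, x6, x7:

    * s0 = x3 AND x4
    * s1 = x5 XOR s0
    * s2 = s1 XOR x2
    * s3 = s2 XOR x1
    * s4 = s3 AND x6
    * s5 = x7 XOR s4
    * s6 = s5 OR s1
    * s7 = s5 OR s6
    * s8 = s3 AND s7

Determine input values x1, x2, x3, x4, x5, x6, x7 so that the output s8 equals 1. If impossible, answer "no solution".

x1=1, x2=1, x3=1, x4=1, x5=0, x6=0, x7=0

s8 = s3 AND s7 must be 1, so both s3 = 1 and s7 = 1.
Check with x1=1, x2=1, x3=1, x4=1, x5=0, x6=0, x7=0:
s0 = x3 AND x4 = 1 AND 1 = 1
s1 = x5 XOR s0 = 0 XOR 1 = 1
s2 = s1 XOR x2 = 1 XOR 1 = 0
s3 = s2 XOR x1 = 0 XOR 1 = 1
s4 = s3 AND x6 = 1 AND 0 = 0
s5 = x7 XOR s4 = 0 XOR 0 = 0
s6 = s5 OR s1 = 0 OR 1 = 1
s7 = s5 OR s6 = 0 OR 1 = 1
s8 = s3 AND s7 = 1 AND 1 = 1
So s8 = 1 as required.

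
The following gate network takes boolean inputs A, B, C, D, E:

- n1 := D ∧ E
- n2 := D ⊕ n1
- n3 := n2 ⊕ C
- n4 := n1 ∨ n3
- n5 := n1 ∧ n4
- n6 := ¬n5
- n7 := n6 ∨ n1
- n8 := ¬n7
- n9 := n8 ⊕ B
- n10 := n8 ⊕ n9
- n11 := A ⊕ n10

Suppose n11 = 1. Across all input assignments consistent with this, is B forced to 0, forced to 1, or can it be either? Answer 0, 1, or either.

Both values of B occur among assignments with n11 = 1:
  B=0: A=1, B=0, C=0, D=0, E=0
  B=1: A=0, B=1, C=0, D=0, E=0

either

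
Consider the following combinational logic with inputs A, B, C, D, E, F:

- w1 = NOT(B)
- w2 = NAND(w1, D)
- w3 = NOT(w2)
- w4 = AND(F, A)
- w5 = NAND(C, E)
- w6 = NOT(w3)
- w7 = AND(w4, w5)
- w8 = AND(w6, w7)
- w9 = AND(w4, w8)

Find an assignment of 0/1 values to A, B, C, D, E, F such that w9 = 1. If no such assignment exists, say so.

w9 = AND(w4, w8) must be 1, so both w4 = 1 and w8 = 1.
w4 = AND(F, A) must be 1, so both F = 1 and A = 1.
w8 = AND(w6, w7) must be 1, so both w6 = 1 and w7 = 1.
Check with A=1, B=1, C=1, D=1, E=0, F=1:
w1 = NOT(B) = NOT 1 = 0
w2 = NAND(w1, D) = NAND(0, 1) = 1
w3 = NOT(w2) = NOT 1 = 0
w4 = AND(F, A) = AND(1, 1) = 1
w5 = NAND(C, E) = NAND(1, 0) = 1
w6 = NOT(w3) = NOT 0 = 1
w7 = AND(w4, w5) = AND(1, 1) = 1
w8 = AND(w6, w7) = AND(1, 1) = 1
w9 = AND(w4, w8) = AND(1, 1) = 1
So w9 = 1 as required.

A=1, B=1, C=1, D=1, E=0, F=1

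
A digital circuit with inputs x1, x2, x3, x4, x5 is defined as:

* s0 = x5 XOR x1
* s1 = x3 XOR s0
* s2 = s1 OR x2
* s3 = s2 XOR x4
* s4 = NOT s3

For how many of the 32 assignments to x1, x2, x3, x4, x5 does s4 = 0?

s4 = NOT s3 must be 0, so s3 = 1.
s3 = s2 XOR x4 must be 1, so s2 and x4 differ.
Enumerating the 32 input combinations, 16 give s4 = 0 and 16 give s4 = 1.

16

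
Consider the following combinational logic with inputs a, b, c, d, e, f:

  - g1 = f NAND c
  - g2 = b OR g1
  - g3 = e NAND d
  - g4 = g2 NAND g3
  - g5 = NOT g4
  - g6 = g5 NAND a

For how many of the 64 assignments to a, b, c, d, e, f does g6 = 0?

21

g6 = g5 NAND a must be 0, so both g5 = 1 and a = 1.
Enumerating the 64 input combinations, 21 give g6 = 0 and 43 give g6 = 1.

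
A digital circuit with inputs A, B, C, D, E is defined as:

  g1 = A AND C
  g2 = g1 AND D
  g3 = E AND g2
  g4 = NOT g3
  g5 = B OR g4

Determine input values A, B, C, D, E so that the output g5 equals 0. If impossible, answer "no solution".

A=1, B=0, C=1, D=1, E=1

g5 = B OR g4 must be 0, so both B = 0 and g4 = 0.
g4 = NOT g3 must be 0, so g3 = 1.
Check with A=1, B=0, C=1, D=1, E=1:
g1 = A AND C = 1 AND 1 = 1
g2 = g1 AND D = 1 AND 1 = 1
g3 = E AND g2 = 1 AND 1 = 1
g4 = NOT g3 = NOT 1 = 0
g5 = B OR g4 = 0 OR 0 = 0
So g5 = 0 as required.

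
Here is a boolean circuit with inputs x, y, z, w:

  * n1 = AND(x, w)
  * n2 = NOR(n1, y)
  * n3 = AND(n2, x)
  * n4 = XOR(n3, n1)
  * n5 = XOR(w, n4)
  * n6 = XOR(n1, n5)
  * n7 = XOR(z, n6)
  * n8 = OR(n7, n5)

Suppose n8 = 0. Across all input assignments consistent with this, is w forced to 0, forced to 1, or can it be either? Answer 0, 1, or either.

Both values of w occur among assignments with n8 = 0:
  w=0: x=0, y=0, z=0, w=0
  w=1: x=1, y=0, z=1, w=1

either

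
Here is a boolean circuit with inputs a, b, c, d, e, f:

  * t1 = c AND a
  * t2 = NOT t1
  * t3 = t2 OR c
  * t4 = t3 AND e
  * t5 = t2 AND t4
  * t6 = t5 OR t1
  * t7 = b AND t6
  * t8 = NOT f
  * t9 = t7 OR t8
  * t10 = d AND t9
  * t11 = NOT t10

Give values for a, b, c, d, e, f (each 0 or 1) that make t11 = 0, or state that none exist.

t11 = NOT t10 must be 0, so t10 = 1.
t10 = d AND t9 must be 1, so both d = 1 and t9 = 1.
t9 = t7 OR t8 must be 1, so at least one of t7, t8 is 1.
Check with a=0, b=1, c=1, d=1, e=1, f=0:
t1 = c AND a = 1 AND 0 = 0
t2 = NOT t1 = NOT 0 = 1
t3 = t2 OR c = 1 OR 1 = 1
t4 = t3 AND e = 1 AND 1 = 1
t5 = t2 AND t4 = 1 AND 1 = 1
t6 = t5 OR t1 = 1 OR 0 = 1
t7 = b AND t6 = 1 AND 1 = 1
t8 = NOT f = NOT 0 = 1
t9 = t7 OR t8 = 1 OR 1 = 1
t10 = d AND t9 = 1 AND 1 = 1
t11 = NOT t10 = NOT 1 = 0
So t11 = 0 as required.

a=0, b=1, c=1, d=1, e=1, f=0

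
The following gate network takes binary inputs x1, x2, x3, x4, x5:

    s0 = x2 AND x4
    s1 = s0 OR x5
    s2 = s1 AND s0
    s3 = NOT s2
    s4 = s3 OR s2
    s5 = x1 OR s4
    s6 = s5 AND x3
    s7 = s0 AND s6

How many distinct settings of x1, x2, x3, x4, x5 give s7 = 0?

28

s7 = s0 AND s6 must be 0, so at least one of s0, s6 is 0.
Enumerating the 32 input combinations, 28 give s7 = 0 and 4 give s7 = 1.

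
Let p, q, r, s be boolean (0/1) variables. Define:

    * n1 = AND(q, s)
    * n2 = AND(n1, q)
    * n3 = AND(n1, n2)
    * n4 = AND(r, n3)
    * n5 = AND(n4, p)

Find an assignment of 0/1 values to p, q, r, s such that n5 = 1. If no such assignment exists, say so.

p=1, q=1, r=1, s=1

n5 = AND(n4, p) must be 1, so both n4 = 1 and p = 1.
n4 = AND(r, n3) must be 1, so both r = 1 and n3 = 1.
Check with p=1, q=1, r=1, s=1:
n1 = AND(q, s) = AND(1, 1) = 1
n2 = AND(n1, q) = AND(1, 1) = 1
n3 = AND(n1, n2) = AND(1, 1) = 1
n4 = AND(r, n3) = AND(1, 1) = 1
n5 = AND(n4, p) = AND(1, 1) = 1
So n5 = 1 as required.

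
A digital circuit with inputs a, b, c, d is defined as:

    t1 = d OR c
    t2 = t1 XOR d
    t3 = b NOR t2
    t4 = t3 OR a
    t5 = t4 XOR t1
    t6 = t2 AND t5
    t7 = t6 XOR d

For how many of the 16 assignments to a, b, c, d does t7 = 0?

6

t7 = t6 XOR d must be 0, so t6 and d are equal.
Satisfying assignments:
  a=0, b=0, c=0, d=0
  a=0, b=1, c=0, d=0
  a=1, b=0, c=0, d=0
  a=1, b=0, c=1, d=0
  a=1, b=1, c=0, d=0
  a=1, b=1, c=1, d=0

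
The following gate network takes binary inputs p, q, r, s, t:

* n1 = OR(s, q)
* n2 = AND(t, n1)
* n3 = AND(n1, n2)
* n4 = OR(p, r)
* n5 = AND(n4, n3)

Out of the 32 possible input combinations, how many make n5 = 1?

n5 = AND(n4, n3) must be 1, so both n4 = 1 and n3 = 1.
n4 = OR(p, r) must be 1, so at least one of p, r is 1.
Enumerating the 32 input combinations, 9 give n5 = 1 and 23 give n5 = 0.

9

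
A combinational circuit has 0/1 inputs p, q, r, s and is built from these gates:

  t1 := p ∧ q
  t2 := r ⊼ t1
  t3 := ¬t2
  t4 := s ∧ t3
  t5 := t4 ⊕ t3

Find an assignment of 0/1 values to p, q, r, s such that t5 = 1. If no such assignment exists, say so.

p=1, q=1, r=1, s=0

Check with p=1, q=1, r=1, s=0:
t1 = p ∧ q = 1 ∧ 1 = 1
t2 = r ⊼ t1 = 1 ⊼ 1 = 0
t3 = ¬t2 = ¬0 = 1
t4 = s ∧ t3 = 0 ∧ 1 = 0
t5 = t4 ⊕ t3 = 0 ⊕ 1 = 1
So t5 = 1 as required.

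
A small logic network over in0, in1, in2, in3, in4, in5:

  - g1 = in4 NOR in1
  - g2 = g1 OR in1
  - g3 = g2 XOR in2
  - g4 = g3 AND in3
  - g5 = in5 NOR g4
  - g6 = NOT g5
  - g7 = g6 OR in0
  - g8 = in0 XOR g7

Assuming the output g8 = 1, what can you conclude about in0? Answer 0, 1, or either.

g8 = in0 XOR g7 must be 1, so in0 and g7 differ.
Every assignment with g8 = 1 has in0 = 0; there are 20 such assignment(s).

0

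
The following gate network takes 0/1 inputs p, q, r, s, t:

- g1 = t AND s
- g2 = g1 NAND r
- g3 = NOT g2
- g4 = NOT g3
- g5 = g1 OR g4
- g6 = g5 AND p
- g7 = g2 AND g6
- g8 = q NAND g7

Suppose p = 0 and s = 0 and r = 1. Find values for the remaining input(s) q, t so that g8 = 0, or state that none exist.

With p = 0 and s = 0 and r = 1 fixed, none of the 4 settings of q, t give g8 = 0.
For example, with q=1, t=1:
g1 = t AND s = 1 AND 0 = 0
g2 = g1 NAND r = 0 NAND 1 = 1
g3 = NOT g2 = NOT 1 = 0
g4 = NOT g3 = NOT 0 = 1
g5 = g1 OR g4 = 0 OR 1 = 1
g6 = g5 AND p = 1 AND 0 = 0
g7 = g2 AND g6 = 1 AND 0 = 0
g8 = q NAND g7 = 1 NAND 0 = 1
giving g8 = 1 ≠ 0.

no solution exists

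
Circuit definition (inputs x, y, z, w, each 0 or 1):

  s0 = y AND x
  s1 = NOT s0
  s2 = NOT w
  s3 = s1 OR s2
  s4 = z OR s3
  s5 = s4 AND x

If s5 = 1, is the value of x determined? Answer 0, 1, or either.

s5 = s4 AND x must be 1, so both s4 = 1 and x = 1.
Every assignment with s5 = 1 has x = 1; there are 7 such assignment(s).

1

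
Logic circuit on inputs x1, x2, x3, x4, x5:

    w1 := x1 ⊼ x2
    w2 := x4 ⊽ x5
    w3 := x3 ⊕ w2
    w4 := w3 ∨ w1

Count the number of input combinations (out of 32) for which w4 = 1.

w4 = w3 ∨ w1 must be 1, so at least one of w3, w1 is 1.
Enumerating the 32 input combinations, 28 give w4 = 1 and 4 give w4 = 0.

28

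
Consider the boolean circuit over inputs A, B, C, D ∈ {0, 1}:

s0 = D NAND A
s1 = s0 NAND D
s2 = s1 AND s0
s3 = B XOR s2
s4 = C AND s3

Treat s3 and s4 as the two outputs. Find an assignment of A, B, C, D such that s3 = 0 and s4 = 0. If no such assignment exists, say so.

Check with A=1 B=0 C=1 D=1:
s0 = D NAND A = 1 NAND 1 = 0
s1 = s0 NAND D = 0 NAND 1 = 1
s2 = s1 AND s0 = 1 AND 0 = 0
s3 = B XOR s2 = 0 XOR 0 = 0
s4 = C AND s3 = 1 AND 0 = 0
So s3 = 0 and s4 = 0.

A=1 B=0 C=1 D=1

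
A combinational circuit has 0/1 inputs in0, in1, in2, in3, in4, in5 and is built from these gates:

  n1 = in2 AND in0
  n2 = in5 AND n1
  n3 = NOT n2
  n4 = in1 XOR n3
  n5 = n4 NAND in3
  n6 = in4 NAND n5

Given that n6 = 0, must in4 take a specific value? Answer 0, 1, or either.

1

n6 = in4 NAND n5 must be 0, so both in4 = 1 and n5 = 1.
Every assignment with n6 = 0 has in4 = 1; there are 24 such assignment(s).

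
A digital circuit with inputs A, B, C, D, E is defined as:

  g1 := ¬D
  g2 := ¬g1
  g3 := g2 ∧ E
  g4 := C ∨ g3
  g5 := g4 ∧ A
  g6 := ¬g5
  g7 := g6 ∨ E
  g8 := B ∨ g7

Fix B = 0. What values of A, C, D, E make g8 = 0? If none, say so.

A=1 C=1 D=1 E=0

Check with B = 0 and A=1, C=1, D=1, E=0:
g1 = ¬D = ¬1 = 0
g2 = ¬g1 = ¬0 = 1
g3 = g2 ∧ E = 1 ∧ 0 = 0
g4 = C ∨ g3 = 1 ∨ 0 = 1
g5 = g4 ∧ A = 1 ∧ 1 = 1
g6 = ¬g5 = ¬1 = 0
g7 = g6 ∨ E = 0 ∨ 0 = 0
g8 = B ∨ g7 = 0 ∨ 0 = 0
So g8 = 0.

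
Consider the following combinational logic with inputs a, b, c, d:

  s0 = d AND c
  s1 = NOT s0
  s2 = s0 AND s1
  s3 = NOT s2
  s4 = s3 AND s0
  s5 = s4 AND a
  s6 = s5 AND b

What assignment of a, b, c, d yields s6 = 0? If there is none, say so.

s6 = s5 AND b must be 0, so at least one of s5, b is 0.
Check with a=1, b=1, c=1, d=0:
s0 = d AND c = 0 AND 1 = 0
s1 = NOT s0 = NOT 0 = 1
s2 = s0 AND s1 = 0 AND 1 = 0
s3 = NOT s2 = NOT 0 = 1
s4 = s3 AND s0 = 1 AND 0 = 0
s5 = s4 AND a = 0 AND 1 = 0
s6 = s5 AND b = 0 AND 1 = 0
So s6 = 0 as required.

a=1, b=1, c=1, d=0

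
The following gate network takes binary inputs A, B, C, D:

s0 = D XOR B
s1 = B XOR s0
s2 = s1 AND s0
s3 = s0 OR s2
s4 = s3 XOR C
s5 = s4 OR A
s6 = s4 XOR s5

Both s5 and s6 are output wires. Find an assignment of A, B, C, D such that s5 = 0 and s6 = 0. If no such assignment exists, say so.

Check with A=0, B=0, C=0, D=0:
s0 = D XOR B = 0 XOR 0 = 0
s1 = B XOR s0 = 0 XOR 0 = 0
s2 = s1 AND s0 = 0 AND 0 = 0
s3 = s0 OR s2 = 0 OR 0 = 0
s4 = s3 XOR C = 0 XOR 0 = 0
s5 = s4 OR A = 0 OR 0 = 0
s6 = s4 XOR s5 = 0 XOR 0 = 0
So s5 = 0 and s6 = 0.

A=0, B=0, C=0, D=0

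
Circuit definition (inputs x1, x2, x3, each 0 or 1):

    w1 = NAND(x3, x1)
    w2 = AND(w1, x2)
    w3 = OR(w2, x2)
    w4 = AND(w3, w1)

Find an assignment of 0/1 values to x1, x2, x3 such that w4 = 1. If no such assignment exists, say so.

Check with x1=0, x2=1, x3=1:
w1 = NAND(x3, x1) = NAND(1, 0) = 1
w2 = AND(w1, x2) = AND(1, 1) = 1
w3 = OR(w2, x2) = OR(1, 1) = 1
w4 = AND(w3, w1) = AND(1, 1) = 1
So w4 = 1 as required.

x1=0, x2=1, x3=1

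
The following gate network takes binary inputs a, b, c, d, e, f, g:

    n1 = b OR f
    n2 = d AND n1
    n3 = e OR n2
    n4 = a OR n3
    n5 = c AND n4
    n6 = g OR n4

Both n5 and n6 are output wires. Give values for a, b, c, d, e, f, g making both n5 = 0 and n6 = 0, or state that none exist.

Check with a=0, b=0, c=1, d=1, e=0, f=0, g=0:
n1 = b OR f = 0 OR 0 = 0
n2 = d AND n1 = 1 AND 0 = 0
n3 = e OR n2 = 0 OR 0 = 0
n4 = a OR n3 = 0 OR 0 = 0
n5 = c AND n4 = 1 AND 0 = 0
n6 = g OR n4 = 0 OR 0 = 0
So n5 = 0 and n6 = 0.

a=0, b=0, c=1, d=1, e=0, f=0, g=0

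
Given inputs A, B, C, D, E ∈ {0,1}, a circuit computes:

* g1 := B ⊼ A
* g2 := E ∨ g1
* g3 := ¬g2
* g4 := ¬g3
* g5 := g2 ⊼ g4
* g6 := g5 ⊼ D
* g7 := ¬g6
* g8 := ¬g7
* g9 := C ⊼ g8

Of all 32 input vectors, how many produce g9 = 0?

15

g9 = C ⊼ g8 must be 0, so both C = 1 and g8 = 1.
g8 = ¬g7 must be 1, so g7 = 0.
g7 = ¬g6 must be 0, so g6 = 1.
Enumerating the 32 input combinations, 15 give g9 = 0 and 17 give g9 = 1.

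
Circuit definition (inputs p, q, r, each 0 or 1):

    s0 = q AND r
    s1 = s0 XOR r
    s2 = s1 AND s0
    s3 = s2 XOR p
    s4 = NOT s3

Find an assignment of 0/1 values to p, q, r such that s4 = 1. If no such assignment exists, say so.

p=0, q=0, r=1

s4 = NOT s3 must be 1, so s3 = 0.
Check with p=0, q=0, r=1:
s0 = q AND r = 0 AND 1 = 0
s1 = s0 XOR r = 0 XOR 1 = 1
s2 = s1 AND s0 = 1 AND 0 = 0
s3 = s2 XOR p = 0 XOR 0 = 0
s4 = NOT s3 = NOT 0 = 1
So s4 = 1 as required.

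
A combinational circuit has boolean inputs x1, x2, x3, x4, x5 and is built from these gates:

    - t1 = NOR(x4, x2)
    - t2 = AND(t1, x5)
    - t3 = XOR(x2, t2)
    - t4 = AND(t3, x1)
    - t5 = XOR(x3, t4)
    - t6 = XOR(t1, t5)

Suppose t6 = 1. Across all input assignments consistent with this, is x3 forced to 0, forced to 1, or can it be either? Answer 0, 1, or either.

Both values of x3 occur among assignments with t6 = 1:
  x3=0: x1=0, x2=0, x3=0, x4=0, x5=0
  x3=1: x1=0, x2=0, x3=1, x4=1, x5=0

either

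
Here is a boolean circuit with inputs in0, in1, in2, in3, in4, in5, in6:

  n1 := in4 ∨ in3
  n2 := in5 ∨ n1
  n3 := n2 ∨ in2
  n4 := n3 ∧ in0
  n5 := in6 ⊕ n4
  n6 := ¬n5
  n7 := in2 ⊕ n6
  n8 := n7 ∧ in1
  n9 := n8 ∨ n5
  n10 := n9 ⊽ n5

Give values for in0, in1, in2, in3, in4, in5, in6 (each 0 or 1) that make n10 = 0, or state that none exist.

in0=1, in1=1, in2=0, in3=1, in4=0, in5=1, in6=0

Check with in0=1, in1=1, in2=0, in3=1, in4=0, in5=1, in6=0:
n1 = in4 ∨ in3 = 0 ∨ 1 = 1
n2 = in5 ∨ n1 = 1 ∨ 1 = 1
n3 = n2 ∨ in2 = 1 ∨ 0 = 1
n4 = n3 ∧ in0 = 1 ∧ 1 = 1
n5 = in6 ⊕ n4 = 0 ⊕ 1 = 1
n6 = ¬n5 = ¬1 = 0
n7 = in2 ⊕ n6 = 0 ⊕ 0 = 0
n8 = n7 ∧ in1 = 0 ∧ 1 = 0
n9 = n8 ∨ n5 = 0 ∨ 1 = 1
n10 = n9 ⊽ n5 = 1 ⊽ 1 = 0
So n10 = 0 as required.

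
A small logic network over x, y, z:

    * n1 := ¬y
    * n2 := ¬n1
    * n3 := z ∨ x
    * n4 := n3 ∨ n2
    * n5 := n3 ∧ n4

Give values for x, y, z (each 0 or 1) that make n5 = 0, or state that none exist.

n5 = n3 ∧ n4 must be 0, so at least one of n3, n4 is 0.
Check with x=0 y=1 z=0:
n1 = ¬y = ¬1 = 0
n2 = ¬n1 = ¬0 = 1
n3 = z ∨ x = 0 ∨ 0 = 0
n4 = n3 ∨ n2 = 0 ∨ 1 = 1
n5 = n3 ∧ n4 = 0 ∧ 1 = 0
So n5 = 0 as required.

x=0 y=1 z=0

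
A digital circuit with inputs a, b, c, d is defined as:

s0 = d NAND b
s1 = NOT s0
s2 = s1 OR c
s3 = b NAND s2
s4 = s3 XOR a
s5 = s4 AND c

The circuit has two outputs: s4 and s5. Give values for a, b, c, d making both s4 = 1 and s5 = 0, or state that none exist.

a=0, b=1, c=0, d=0

Check with a=0, b=1, c=0, d=0:
s0 = d NAND b = 0 NAND 1 = 1
s1 = NOT s0 = NOT 1 = 0
s2 = s1 OR c = 0 OR 0 = 0
s3 = b NAND s2 = 1 NAND 0 = 1
s4 = s3 XOR a = 1 XOR 0 = 1
s5 = s4 AND c = 1 AND 0 = 0
So s4 = 1 and s5 = 0.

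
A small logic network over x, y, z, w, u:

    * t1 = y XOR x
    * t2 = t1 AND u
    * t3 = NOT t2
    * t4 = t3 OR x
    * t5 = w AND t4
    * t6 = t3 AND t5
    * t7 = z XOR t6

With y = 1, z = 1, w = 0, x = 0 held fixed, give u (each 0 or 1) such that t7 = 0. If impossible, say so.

With y = 1, z = 1, w = 0, x = 0 fixed, none of the 2 settings of u give t7 = 0.
For example, with u=1:
t1 = y XOR x = 1 XOR 0 = 1
t2 = t1 AND u = 1 AND 1 = 1
t3 = NOT t2 = NOT 1 = 0
t4 = t3 OR x = 0 OR 0 = 0
t5 = w AND t4 = 0 AND 0 = 0
t6 = t3 AND t5 = 0 AND 0 = 0
t7 = z XOR t6 = 1 XOR 0 = 1
giving t7 = 1 ≠ 0.

no solution exists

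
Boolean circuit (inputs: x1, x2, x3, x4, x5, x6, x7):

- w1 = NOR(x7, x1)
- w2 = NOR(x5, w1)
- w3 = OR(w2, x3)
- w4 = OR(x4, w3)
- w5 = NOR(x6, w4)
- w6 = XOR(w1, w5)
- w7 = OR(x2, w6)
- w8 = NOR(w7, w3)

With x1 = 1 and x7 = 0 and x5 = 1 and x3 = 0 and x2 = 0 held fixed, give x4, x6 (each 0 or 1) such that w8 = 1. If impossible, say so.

w8 = NOR(w7, w3) must be 1, so both w7 = 0 and w3 = 0.
w7 = OR(x2, w6) must be 0, so both x2 = 0 and w6 = 0.
Check with x1 = 1 and x7 = 0 and x5 = 1 and x3 = 0 and x2 = 0 and x4=1, x6=0:
w1 = NOR(x7, x1) = NOR(0, 1) = 0
w2 = NOR(x5, w1) = NOR(1, 0) = 0
w3 = OR(w2, x3) = OR(0, 0) = 0
w4 = OR(x4, w3) = OR(1, 0) = 1
w5 = NOR(x6, w4) = NOR(0, 1) = 0
w6 = XOR(w1, w5) = XOR(0, 0) = 0
w7 = OR(x2, w6) = OR(0, 0) = 0
w8 = NOR(w7, w3) = NOR(0, 0) = 1
So w8 = 1.

x4=1 x6=0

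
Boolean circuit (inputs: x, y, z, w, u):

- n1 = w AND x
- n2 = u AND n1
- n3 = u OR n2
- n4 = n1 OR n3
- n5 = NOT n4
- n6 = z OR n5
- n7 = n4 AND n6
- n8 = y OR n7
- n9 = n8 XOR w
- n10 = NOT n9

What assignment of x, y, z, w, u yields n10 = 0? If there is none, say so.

x=1, y=1, z=0, w=0, u=0

n10 = NOT n9 must be 0, so n9 = 1.
Check with x=1, y=1, z=0, w=0, u=0:
n1 = w AND x = 0 AND 1 = 0
n2 = u AND n1 = 0 AND 0 = 0
n3 = u OR n2 = 0 OR 0 = 0
n4 = n1 OR n3 = 0 OR 0 = 0
n5 = NOT n4 = NOT 0 = 1
n6 = z OR n5 = 0 OR 1 = 1
n7 = n4 AND n6 = 0 AND 1 = 0
n8 = y OR n7 = 1 OR 0 = 1
n9 = n8 XOR w = 1 XOR 0 = 1
n10 = NOT n9 = NOT 1 = 0
So n10 = 0 as required.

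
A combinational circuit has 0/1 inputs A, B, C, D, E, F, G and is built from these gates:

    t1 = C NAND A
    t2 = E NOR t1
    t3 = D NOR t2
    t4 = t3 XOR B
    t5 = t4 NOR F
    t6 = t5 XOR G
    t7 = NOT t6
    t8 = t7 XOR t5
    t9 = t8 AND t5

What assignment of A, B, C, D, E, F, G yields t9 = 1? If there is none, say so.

t9 = t8 AND t5 must be 1, so both t8 = 1 and t5 = 1.
t8 = t7 XOR t5 must be 1, so t7 and t5 differ.
Check with A=0 B=1 C=0 D=0 E=1 F=0 G=0:
t1 = C NAND A = 0 NAND 0 = 1
t2 = E NOR t1 = 1 NOR 1 = 0
t3 = D NOR t2 = 0 NOR 0 = 1
t4 = t3 XOR B = 1 XOR 1 = 0
t5 = t4 NOR F = 0 NOR 0 = 1
t6 = t5 XOR G = 1 XOR 0 = 1
t7 = NOT t6 = NOT 1 = 0
t8 = t7 XOR t5 = 0 XOR 1 = 1
t9 = t8 AND t5 = 1 AND 1 = 1
So t9 = 1 as required.

A=0 B=1 C=0 D=0 E=1 F=0 G=0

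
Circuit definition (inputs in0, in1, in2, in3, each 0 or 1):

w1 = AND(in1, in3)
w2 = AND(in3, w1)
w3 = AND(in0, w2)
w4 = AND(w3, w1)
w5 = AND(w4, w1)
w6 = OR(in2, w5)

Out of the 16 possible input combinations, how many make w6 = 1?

9

w6 = OR(in2, w5) must be 1, so at least one of in2, w5 is 1.
Enumerating the 16 input combinations, 9 give w6 = 1 and 7 give w6 = 0.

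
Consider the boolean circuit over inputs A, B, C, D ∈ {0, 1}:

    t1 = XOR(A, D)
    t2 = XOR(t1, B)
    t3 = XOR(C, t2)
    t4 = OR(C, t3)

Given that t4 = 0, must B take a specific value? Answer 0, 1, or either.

Both values of B occur among assignments with t4 = 0:
  B=0: A=0, B=0, C=0, D=0
  B=1: A=0, B=1, C=0, D=1

either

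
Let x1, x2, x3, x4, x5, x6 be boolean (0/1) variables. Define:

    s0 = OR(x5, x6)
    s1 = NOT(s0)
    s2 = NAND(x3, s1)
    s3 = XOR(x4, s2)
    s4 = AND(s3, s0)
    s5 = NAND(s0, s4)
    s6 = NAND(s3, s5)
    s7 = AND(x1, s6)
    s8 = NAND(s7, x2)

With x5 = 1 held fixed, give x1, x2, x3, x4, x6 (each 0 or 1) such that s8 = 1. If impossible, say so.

Check with x5 = 1 and x1=0, x2=1, x3=1, x4=0, x6=1:
s0 = OR(x5, x6) = OR(1, 1) = 1
s1 = NOT(s0) = NOT 1 = 0
s2 = NAND(x3, s1) = NAND(1, 0) = 1
s3 = XOR(x4, s2) = XOR(0, 1) = 1
s4 = AND(s3, s0) = AND(1, 1) = 1
s5 = NAND(s0, s4) = NAND(1, 1) = 0
s6 = NAND(s3, s5) = NAND(1, 0) = 1
s7 = AND(x1, s6) = AND(0, 1) = 0
s8 = NAND(s7, x2) = NAND(0, 1) = 1
So s8 = 1.

x1=0, x2=1, x3=1, x4=0, x6=1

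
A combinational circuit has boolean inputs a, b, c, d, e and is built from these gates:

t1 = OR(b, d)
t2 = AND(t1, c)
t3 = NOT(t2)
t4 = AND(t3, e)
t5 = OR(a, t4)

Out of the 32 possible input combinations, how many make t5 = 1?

21

t5 = OR(a, t4) must be 1, so at least one of a, t4 is 1.
Enumerating the 32 input combinations, 21 give t5 = 1 and 11 give t5 = 0.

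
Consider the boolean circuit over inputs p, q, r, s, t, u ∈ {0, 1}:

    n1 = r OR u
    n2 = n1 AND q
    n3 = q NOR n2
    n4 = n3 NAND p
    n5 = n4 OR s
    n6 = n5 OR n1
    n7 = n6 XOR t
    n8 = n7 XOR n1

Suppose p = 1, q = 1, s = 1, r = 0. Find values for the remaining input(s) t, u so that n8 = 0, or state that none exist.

t=0 u=1

n8 = n7 XOR n1 must be 0, so n7 and n1 are equal.
Check with p = 1, q = 1, s = 1, r = 0 and t=0, u=1:
n1 = r OR u = 0 OR 1 = 1
n2 = n1 AND q = 1 AND 1 = 1
n3 = q NOR n2 = 1 NOR 1 = 0
n4 = n3 NAND p = 0 NAND 1 = 1
n5 = n4 OR s = 1 OR 1 = 1
n6 = n5 OR n1 = 1 OR 1 = 1
n7 = n6 XOR t = 1 XOR 0 = 1
n8 = n7 XOR n1 = 1 XOR 1 = 0
So n8 = 0.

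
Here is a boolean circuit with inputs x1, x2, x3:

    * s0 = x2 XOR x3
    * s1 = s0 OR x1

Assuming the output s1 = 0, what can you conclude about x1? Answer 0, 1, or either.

s1 = s0 OR x1 must be 0, so both s0 = 0 and x1 = 0.
Every assignment with s1 = 0 has x1 = 0; there are 2 such assignment(s).
  x1=0, x2=0, x3=0
  x1=0, x2=1, x3=1

0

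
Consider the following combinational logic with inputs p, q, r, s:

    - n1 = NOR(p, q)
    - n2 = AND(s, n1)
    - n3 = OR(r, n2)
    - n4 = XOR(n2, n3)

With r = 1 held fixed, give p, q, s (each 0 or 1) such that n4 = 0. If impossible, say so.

p=0, q=0, s=1

Check with r = 1 and p=0, q=0, s=1:
n1 = NOR(p, q) = NOR(0, 0) = 1
n2 = AND(s, n1) = AND(1, 1) = 1
n3 = OR(r, n2) = OR(1, 1) = 1
n4 = XOR(n2, n3) = XOR(1, 1) = 0
So n4 = 0.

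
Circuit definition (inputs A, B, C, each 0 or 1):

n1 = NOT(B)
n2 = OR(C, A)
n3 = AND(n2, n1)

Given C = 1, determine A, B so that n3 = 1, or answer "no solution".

A=0, B=0

n3 = AND(n2, n1) must be 1, so both n2 = 1 and n1 = 1.
n2 = OR(C, A) must be 1, so at least one of C, A is 1.
Check with C = 1 and A=0, B=0:
n1 = NOT(B) = NOT 0 = 1
n2 = OR(C, A) = OR(1, 0) = 1
n3 = AND(n2, n1) = AND(1, 1) = 1
So n3 = 1.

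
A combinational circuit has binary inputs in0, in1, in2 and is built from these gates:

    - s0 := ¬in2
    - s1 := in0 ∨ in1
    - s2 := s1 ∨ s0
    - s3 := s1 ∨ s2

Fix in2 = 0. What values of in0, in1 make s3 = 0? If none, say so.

With in2 = 0 fixed, none of the 4 settings of in0, in1 give s3 = 0.
For example, with in0=0, in1=1:
s0 = ¬in2 = ¬0 = 1
s1 = in0 ∨ in1 = 0 ∨ 1 = 1
s2 = s1 ∨ s0 = 1 ∨ 1 = 1
s3 = s1 ∨ s2 = 1 ∨ 1 = 1
giving s3 = 1 ≠ 0.

no solution exists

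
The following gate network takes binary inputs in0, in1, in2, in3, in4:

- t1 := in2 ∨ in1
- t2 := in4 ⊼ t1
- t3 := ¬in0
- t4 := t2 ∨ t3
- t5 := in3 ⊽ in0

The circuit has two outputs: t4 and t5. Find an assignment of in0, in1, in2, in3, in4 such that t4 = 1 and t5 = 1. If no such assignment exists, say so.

in0=0, in1=1, in2=1, in3=0, in4=1

Check with in0=0, in1=1, in2=1, in3=0, in4=1:
t1 = in2 ∨ in1 = 1 ∨ 1 = 1
t2 = in4 ⊼ t1 = 1 ⊼ 1 = 0
t3 = ¬in0 = ¬0 = 1
t4 = t2 ∨ t3 = 0 ∨ 1 = 1
t5 = in3 ⊽ in0 = 0 ⊽ 0 = 1
So t4 = 1 and t5 = 1.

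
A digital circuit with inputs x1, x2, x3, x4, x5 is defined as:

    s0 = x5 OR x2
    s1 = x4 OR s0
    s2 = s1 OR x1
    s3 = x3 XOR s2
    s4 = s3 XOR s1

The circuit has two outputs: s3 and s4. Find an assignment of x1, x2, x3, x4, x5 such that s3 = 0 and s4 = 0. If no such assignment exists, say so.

Check with x1=1 x2=0 x3=1 x4=0 x5=0:
s0 = x5 OR x2 = 0 OR 0 = 0
s1 = x4 OR s0 = 0 OR 0 = 0
s2 = s1 OR x1 = 0 OR 1 = 1
s3 = x3 XOR s2 = 1 XOR 1 = 0
s4 = s3 XOR s1 = 0 XOR 0 = 0
So s3 = 0 and s4 = 0.

x1=1 x2=0 x3=1 x4=0 x5=0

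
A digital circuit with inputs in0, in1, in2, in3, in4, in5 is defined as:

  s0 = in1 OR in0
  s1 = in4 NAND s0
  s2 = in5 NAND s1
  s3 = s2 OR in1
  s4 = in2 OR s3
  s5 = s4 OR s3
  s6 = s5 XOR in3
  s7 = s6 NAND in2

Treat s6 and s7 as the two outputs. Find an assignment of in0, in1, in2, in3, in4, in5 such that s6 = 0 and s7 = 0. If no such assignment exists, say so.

Across all 64 input combinations, none give both s6 = 0 and s7 = 0.

no solution exists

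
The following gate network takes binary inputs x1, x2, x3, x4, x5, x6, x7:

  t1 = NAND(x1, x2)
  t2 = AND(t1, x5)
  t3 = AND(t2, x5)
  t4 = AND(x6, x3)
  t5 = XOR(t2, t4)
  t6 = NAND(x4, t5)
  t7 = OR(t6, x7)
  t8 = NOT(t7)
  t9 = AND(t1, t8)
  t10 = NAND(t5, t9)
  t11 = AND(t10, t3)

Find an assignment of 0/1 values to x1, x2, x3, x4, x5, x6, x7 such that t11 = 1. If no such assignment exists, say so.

x1=0 x2=0 x3=0 x4=1 x5=1 x6=1 x7=1

t11 = AND(t10, t3) must be 1, so both t10 = 1 and t3 = 1.
t10 = NAND(t5, t9) must be 1, so at least one of t5, t9 is 0.
Check with x1=0 x2=0 x3=0 x4=1 x5=1 x6=1 x7=1:
t1 = NAND(x1, x2) = NAND(0, 0) = 1
t2 = AND(t1, x5) = AND(1, 1) = 1
t3 = AND(t2, x5) = AND(1, 1) = 1
t4 = AND(x6, x3) = AND(1, 0) = 0
t5 = XOR(t2, t4) = XOR(1, 0) = 1
t6 = NAND(x4, t5) = NAND(1, 1) = 0
t7 = OR(t6, x7) = OR(0, 1) = 1
t8 = NOT(t7) = NOT 1 = 0
t9 = AND(t1, t8) = AND(1, 0) = 0
t10 = NAND(t5, t9) = NAND(1, 0) = 1
t11 = AND(t10, t3) = AND(1, 1) = 1
So t11 = 1 as required.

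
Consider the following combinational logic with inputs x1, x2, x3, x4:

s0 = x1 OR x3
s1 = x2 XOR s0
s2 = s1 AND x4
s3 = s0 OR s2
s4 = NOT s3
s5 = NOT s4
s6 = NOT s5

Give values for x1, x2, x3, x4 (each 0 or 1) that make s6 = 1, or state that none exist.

x1=0, x2=0, x3=0, x4=1

Check with x1=0, x2=0, x3=0, x4=1:
s0 = x1 OR x3 = 0 OR 0 = 0
s1 = x2 XOR s0 = 0 XOR 0 = 0
s2 = s1 AND x4 = 0 AND 1 = 0
s3 = s0 OR s2 = 0 OR 0 = 0
s4 = NOT s3 = NOT 0 = 1
s5 = NOT s4 = NOT 1 = 0
s6 = NOT s5 = NOT 0 = 1
So s6 = 1 as required.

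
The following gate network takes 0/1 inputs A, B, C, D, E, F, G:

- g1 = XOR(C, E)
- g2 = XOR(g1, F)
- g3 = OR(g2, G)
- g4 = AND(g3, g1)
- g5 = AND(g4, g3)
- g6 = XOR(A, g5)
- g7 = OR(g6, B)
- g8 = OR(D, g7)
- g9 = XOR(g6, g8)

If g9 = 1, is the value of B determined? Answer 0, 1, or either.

Both values of B occur among assignments with g9 = 1:
  B=0: A=0, B=0, C=0, D=1, E=0, F=0, G=0
  B=1: A=0, B=1, C=0, D=0, E=0, F=0, G=0

either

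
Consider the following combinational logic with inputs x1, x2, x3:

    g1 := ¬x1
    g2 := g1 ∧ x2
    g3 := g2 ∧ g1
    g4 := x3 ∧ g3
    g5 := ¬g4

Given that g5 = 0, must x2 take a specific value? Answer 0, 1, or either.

1

g5 = ¬g4 must be 0, so g4 = 1.
g4 = x3 ∧ g3 must be 1, so both x3 = 1 and g3 = 1.
g3 = g2 ∧ g1 must be 1, so both g2 = 1 and g1 = 1.
Every assignment with g5 = 0 has x2 = 1; there are 1 such assignment(s).
  x1=0, x2=1, x3=1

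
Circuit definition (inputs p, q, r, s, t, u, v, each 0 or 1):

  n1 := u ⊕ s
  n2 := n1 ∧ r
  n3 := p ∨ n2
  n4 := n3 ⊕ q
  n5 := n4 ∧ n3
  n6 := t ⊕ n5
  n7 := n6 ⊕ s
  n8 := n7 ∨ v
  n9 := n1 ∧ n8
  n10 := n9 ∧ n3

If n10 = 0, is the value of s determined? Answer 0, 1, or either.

Both values of s occur among assignments with n10 = 0:
  s=0: p=0, q=0, r=0, s=0, t=0, u=0, v=0
  s=1: p=0, q=0, r=0, s=1, t=0, u=0, v=0

either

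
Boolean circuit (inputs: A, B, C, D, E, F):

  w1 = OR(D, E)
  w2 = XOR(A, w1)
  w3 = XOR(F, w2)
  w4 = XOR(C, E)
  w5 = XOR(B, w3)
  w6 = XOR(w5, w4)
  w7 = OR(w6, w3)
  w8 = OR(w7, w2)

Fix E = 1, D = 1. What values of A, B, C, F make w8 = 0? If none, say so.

w8 = OR(w7, w2) must be 0, so both w7 = 0 and w2 = 0.
Check with E = 1, D = 1 and A=1, B=0, C=1, F=0:
w1 = OR(D, E) = OR(1, 1) = 1
w2 = XOR(A, w1) = XOR(1, 1) = 0
w3 = XOR(F, w2) = XOR(0, 0) = 0
w4 = XOR(C, E) = XOR(1, 1) = 0
w5 = XOR(B, w3) = XOR(0, 0) = 0
w6 = XOR(w5, w4) = XOR(0, 0) = 0
w7 = OR(w6, w3) = OR(0, 0) = 0
w8 = OR(w7, w2) = OR(0, 0) = 0
So w8 = 0.

A=1, B=0, C=1, F=0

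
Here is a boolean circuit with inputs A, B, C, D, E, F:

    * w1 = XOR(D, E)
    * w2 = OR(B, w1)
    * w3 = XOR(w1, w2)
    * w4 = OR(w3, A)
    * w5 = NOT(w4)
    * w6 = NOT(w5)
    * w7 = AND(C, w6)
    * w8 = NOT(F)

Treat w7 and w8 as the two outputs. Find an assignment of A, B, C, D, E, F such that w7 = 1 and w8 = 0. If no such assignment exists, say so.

Check with A=1, B=0, C=1, D=0, E=1, F=1:
w1 = XOR(D, E) = XOR(0, 1) = 1
w2 = OR(B, w1) = OR(0, 1) = 1
w3 = XOR(w1, w2) = XOR(1, 1) = 0
w4 = OR(w3, A) = OR(0, 1) = 1
w5 = NOT(w4) = NOT 1 = 0
w6 = NOT(w5) = NOT 0 = 1
w7 = AND(C, w6) = AND(1, 1) = 1
w8 = NOT(F) = NOT 1 = 0
So w7 = 1 and w8 = 0.

A=1, B=0, C=1, D=0, E=1, F=1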